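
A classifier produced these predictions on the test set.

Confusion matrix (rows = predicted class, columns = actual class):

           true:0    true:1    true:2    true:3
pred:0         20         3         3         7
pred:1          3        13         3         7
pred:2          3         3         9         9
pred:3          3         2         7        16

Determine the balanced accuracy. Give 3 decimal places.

Balanced accuracy = mean of per-class recall.
  0: recall = 20/29 = 0.6897
  1: recall = 13/21 = 0.6190
  2: recall = 9/22 = 0.4091
  3: recall = 16/39 = 0.4103
Mean = (0.6897 + 0.6190 + 0.4091 + 0.4103) / 4 = 0.532

0.532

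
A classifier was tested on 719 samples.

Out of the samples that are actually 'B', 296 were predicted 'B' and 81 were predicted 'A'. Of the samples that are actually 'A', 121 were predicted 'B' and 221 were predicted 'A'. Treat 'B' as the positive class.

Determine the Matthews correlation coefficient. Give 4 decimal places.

MCC = (TP·TN − FP·FN) / √((TP+FP)(TP+FN)(TN+FP)(TN+FN))
Numerator = 296·221 − 121·81 = 55615
Denominator = √(417·377·342·302) = √16237174356 = 127425.1716
MCC = 55615 / 127425.1716 = 0.4365

0.4365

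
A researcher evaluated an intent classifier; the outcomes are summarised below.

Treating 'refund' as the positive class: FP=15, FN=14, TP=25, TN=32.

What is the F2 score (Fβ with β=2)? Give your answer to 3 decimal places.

0.638

Fβ = (1+β²)·TP / ((1+β²)·TP + β²·FN + FP), with β²=4
= 5·25 / (5·25 + 4·14 + 15) = 0.638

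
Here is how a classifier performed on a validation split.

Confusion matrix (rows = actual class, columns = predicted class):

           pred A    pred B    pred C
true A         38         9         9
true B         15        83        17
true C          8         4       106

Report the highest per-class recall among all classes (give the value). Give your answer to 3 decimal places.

Per-class recall (TP/(TP+FN)):
  A: TP=38, FN=9+9=18 → 38/56 = 0.6786
  B: TP=83, FN=15+17=32 → 83/115 = 0.7217
  C: TP=106, FN=8+4=12 → 106/118 = 0.8983
Highest is class 'C' with recall = 0.898.

0.898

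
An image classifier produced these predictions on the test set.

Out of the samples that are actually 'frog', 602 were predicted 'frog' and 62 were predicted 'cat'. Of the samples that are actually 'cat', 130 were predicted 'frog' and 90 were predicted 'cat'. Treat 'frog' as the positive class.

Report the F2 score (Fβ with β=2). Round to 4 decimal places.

0.8884

Fβ = (1+β²)·TP / ((1+β²)·TP + β²·FN + FP), with β²=4
= 5·602 / (5·602 + 4·62 + 130) = 0.8884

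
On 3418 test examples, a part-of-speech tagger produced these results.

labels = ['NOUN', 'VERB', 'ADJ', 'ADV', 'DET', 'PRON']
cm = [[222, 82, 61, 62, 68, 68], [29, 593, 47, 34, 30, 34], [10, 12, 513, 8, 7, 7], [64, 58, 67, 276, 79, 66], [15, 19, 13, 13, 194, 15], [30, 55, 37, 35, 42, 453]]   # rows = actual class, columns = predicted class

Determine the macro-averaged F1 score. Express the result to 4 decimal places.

Per-class F1 score (2·TP/(2·TP+FP+FN)):
  NOUN: TP=222, FP=29+10+64+15+30=148, FN=82+61+62+68+68=341 → 444/933 = 0.47588
  VERB: TP=593, FP=82+12+58+19+55=226, FN=29+47+34+30+34=174 → 1186/1586 = 0.74779
  ADJ: TP=513, FP=61+47+67+13+37=225, FN=10+12+8+7+7=44 → 1026/1295 = 0.79228
  ADV: TP=276, FP=62+34+8+13+35=152, FN=64+58+67+79+66=334 → 552/1038 = 0.53179
  DET: TP=194, FP=68+30+7+79+42=226, FN=15+19+13+13+15=75 → 388/689 = 0.56313
  PRON: TP=453, FP=68+34+7+66+15=190, FN=30+55+37+35+42=199 → 906/1295 = 0.69961
Macro-F1 score = mean = (0.47588 + 0.74779 + 0.79228 + 0.53179 + 0.56313 + 0.69961) / 6 = 0.6351

0.6351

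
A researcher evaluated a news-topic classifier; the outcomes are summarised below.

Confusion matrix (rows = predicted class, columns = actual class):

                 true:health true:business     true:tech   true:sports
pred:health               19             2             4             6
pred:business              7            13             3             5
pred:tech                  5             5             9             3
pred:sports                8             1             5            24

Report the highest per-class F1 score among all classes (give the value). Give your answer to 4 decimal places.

Per-class F1 score (2·TP/(2·TP+FP+FN)):
  health: TP=19, FP=2+4+6=12, FN=7+5+8=20 → 38/70 = 0.54286
  business: TP=13, FP=7+3+5=15, FN=2+5+1=8 → 26/49 = 0.53061
  tech: TP=9, FP=5+5+3=13, FN=4+3+5=12 → 18/43 = 0.41860
  sports: TP=24, FP=8+1+5=14, FN=6+5+3=14 → 48/76 = 0.63158
Highest is class 'sports' with F1 score = 0.6316.

0.6316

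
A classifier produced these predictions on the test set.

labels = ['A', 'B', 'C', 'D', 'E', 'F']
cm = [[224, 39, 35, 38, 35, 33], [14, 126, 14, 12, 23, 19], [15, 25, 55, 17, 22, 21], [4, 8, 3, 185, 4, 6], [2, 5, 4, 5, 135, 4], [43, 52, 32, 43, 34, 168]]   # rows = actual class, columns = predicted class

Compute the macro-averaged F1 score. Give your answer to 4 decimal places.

Per-class F1 score (2·TP/(2·TP+FP+FN)):
  A: TP=224, FP=14+15+4+2+43=78, FN=39+35+38+35+33=180 → 448/706 = 0.63456
  B: TP=126, FP=39+25+8+5+52=129, FN=14+14+12+23+19=82 → 252/463 = 0.54428
  C: TP=55, FP=35+14+3+4+32=88, FN=15+25+17+22+21=100 → 110/298 = 0.36913
  D: TP=185, FP=38+12+17+5+43=115, FN=4+8+3+4+6=25 → 370/510 = 0.72549
  E: TP=135, FP=35+23+22+4+34=118, FN=2+5+4+5+4=20 → 270/408 = 0.66176
  F: TP=168, FP=33+19+21+6+4=83, FN=43+52+32+43+34=204 → 336/623 = 0.53933
Macro-F1 score = mean = (0.63456 + 0.54428 + 0.36913 + 0.72549 + 0.66176 + 0.53933) / 6 = 0.5791

0.5791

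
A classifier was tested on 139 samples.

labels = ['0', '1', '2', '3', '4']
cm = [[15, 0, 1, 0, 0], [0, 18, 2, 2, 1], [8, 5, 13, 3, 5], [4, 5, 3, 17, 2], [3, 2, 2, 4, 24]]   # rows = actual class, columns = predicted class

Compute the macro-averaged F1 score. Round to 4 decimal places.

0.6234

Per-class F1 score (2·TP/(2·TP+FP+FN)):
  0: TP=15, FP=0+8+4+3=15, FN=0+1+0+0=1 → 30/46 = 0.65217
  1: TP=18, FP=0+5+5+2=12, FN=0+2+2+1=5 → 36/53 = 0.67925
  2: TP=13, FP=1+2+3+2=8, FN=8+5+3+5=21 → 26/55 = 0.47273
  3: TP=17, FP=0+2+3+4=9, FN=4+5+3+2=14 → 34/57 = 0.59649
  4: TP=24, FP=0+1+5+2=8, FN=3+2+2+4=11 → 48/67 = 0.71642
Macro-F1 score = mean = (0.65217 + 0.67925 + 0.47273 + 0.59649 + 0.71642) / 5 = 0.6234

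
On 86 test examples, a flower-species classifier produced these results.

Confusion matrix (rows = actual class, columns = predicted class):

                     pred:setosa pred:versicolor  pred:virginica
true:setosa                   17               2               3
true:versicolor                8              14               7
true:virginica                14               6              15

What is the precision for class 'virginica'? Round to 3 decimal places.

Take TP from the diagonal, FP from the rest of the 'virginica' prediction marginal, FN from the rest of the 'virginica' actual marginal.
precision = TP/(TP+FP).
virginica: TP=15, FP=3+7=10 → 15/25 = 0.6000

0.600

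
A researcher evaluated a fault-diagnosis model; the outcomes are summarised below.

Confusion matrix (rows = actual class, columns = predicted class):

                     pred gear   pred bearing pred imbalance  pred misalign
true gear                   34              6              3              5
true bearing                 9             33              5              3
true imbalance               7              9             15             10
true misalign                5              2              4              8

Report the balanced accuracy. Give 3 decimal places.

0.539

Balanced accuracy = mean of per-class recall.
  gear: recall = 34/48 = 0.7083
  bearing: recall = 33/50 = 0.6600
  imbalance: recall = 15/41 = 0.3659
  misalign: recall = 8/19 = 0.4211
Mean = (0.7083 + 0.6600 + 0.3659 + 0.4211) / 4 = 0.539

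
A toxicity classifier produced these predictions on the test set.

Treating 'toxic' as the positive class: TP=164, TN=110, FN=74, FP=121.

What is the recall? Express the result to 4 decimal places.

0.6891

Recall = TP/(TP+FN) = 164/(164+74) = 164/238 = 0.6891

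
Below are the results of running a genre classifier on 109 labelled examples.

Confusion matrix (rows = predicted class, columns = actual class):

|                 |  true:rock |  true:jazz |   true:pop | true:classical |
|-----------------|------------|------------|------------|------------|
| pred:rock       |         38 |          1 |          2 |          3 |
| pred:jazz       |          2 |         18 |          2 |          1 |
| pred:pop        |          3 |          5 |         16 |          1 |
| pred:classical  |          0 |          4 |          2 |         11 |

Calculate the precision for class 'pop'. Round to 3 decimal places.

0.640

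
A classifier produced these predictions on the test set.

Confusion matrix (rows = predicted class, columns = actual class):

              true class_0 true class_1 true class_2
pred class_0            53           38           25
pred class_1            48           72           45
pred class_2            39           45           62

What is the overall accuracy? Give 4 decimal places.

0.4379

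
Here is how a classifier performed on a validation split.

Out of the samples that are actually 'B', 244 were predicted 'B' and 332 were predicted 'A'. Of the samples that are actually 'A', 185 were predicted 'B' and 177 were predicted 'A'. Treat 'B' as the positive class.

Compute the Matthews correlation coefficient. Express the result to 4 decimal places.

-0.0854

MCC = (TP·TN − FP·FN) / √((TP+FP)(TP+FN)(TN+FP)(TN+FN))
Numerator = 244·177 − 185·332 = -18232
Denominator = √(429·576·362·509) = √45530888832 = 213379.6823
MCC = -18232 / 213379.6823 = -0.0854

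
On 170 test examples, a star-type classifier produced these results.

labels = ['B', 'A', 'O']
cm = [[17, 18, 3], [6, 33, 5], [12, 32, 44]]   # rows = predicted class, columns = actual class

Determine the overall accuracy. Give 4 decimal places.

Accuracy = trace / total = (17+33+44=94) / 170 = 94/170 = 0.5529

0.5529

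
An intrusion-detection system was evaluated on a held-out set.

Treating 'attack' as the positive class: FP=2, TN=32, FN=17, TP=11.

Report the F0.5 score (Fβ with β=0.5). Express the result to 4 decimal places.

Fβ = (1+β²)·TP / ((1+β²)·TP + β²·FN + FP), with β²=1/4
= 1.25·11 / (1.25·11 + 0.25·17 + 2) = 0.6875

0.6875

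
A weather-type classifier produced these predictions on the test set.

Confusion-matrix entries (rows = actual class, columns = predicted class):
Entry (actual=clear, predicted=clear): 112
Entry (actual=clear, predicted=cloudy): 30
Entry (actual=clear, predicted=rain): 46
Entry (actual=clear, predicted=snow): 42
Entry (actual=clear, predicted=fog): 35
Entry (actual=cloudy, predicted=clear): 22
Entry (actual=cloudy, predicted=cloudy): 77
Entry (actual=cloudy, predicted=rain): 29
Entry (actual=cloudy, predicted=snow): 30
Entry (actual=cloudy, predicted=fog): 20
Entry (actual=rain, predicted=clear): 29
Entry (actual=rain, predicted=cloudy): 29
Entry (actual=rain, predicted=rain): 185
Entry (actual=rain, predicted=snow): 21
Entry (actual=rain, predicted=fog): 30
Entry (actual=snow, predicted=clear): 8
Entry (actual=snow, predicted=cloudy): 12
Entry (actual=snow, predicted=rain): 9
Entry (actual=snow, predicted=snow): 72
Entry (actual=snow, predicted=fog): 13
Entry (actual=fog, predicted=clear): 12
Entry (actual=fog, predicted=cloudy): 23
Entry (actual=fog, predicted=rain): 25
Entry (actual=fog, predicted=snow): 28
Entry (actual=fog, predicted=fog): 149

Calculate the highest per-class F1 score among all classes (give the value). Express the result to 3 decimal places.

0.629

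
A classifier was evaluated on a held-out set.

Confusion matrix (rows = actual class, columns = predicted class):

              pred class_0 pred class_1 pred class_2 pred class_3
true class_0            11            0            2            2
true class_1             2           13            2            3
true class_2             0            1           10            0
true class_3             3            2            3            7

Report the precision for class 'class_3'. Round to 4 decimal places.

0.5833

precision = TP/(TP+FP).
class_3: TP=7, FP=2+3+0=5 → 7/12 = 0.58333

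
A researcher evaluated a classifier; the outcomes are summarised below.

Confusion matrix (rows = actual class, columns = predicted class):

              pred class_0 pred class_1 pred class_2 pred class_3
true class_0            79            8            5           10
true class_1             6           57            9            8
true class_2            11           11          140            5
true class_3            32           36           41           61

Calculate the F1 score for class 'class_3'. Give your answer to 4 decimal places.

Take TP from the diagonal, FP from the rest of the 'class_3' prediction marginal, FN from the rest of the 'class_3' actual marginal.
F1 score = 2·TP/(2·TP+FP+FN).
class_3: TP=61, FP=10+8+5=23, FN=32+36+41=109 → 122/254 = 0.48031

0.4803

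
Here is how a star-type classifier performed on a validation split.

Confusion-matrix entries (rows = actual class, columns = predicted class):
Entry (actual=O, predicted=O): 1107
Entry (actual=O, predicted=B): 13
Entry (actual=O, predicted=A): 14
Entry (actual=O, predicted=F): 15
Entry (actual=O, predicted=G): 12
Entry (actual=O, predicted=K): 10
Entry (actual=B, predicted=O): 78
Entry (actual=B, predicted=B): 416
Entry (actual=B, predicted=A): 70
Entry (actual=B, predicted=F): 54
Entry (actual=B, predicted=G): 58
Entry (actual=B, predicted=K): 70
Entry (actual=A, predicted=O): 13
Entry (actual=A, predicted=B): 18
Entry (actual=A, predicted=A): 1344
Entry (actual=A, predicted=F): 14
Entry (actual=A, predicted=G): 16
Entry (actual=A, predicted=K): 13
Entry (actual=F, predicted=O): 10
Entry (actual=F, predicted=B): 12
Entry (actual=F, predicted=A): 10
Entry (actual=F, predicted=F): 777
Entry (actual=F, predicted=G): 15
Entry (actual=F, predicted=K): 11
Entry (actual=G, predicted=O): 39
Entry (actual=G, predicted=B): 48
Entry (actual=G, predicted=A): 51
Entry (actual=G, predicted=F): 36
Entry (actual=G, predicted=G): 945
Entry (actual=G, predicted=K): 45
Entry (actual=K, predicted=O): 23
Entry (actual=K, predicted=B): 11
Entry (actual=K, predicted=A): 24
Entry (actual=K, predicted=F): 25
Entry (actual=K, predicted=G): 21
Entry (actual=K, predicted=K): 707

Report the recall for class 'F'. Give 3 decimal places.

0.931

Treat 'F' as positive and all other classes as negative.
recall = TP/(TP+FN).
F: TP=777, FN=10+12+10+15+11=58 → 777/835 = 0.9305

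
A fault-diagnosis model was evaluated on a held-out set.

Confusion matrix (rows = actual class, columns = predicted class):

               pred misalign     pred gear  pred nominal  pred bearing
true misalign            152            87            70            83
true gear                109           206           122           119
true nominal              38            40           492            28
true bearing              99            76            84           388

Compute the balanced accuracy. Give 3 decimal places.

Balanced accuracy = mean of per-class recall.
  misalign: recall = 152/392 = 0.3878
  gear: recall = 206/556 = 0.3705
  nominal: recall = 492/598 = 0.8227
  bearing: recall = 388/647 = 0.5997
Mean = (0.3878 + 0.3705 + 0.8227 + 0.5997) / 4 = 0.545

0.545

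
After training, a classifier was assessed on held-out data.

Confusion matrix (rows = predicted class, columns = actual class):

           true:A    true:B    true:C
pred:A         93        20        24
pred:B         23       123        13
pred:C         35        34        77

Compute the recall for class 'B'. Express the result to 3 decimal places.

0.695

recall = TP/(TP+FN).
B: TP=123, FN=20+34=54 → 123/177 = 0.6949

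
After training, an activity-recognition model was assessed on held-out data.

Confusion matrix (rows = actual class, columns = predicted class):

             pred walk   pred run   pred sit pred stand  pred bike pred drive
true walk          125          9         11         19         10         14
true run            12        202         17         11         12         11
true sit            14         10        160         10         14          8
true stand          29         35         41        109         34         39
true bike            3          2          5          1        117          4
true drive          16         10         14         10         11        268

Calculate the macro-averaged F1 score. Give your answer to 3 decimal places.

0.681

Per-class F1 score (2·TP/(2·TP+FP+FN)):
  walk: TP=125, FP=12+14+29+3+16=74, FN=9+11+19+10+14=63 → 250/387 = 0.6460
  run: TP=202, FP=9+10+35+2+10=66, FN=12+17+11+12+11=63 → 404/533 = 0.7580
  sit: TP=160, FP=11+17+41+5+14=88, FN=14+10+10+14+8=56 → 320/464 = 0.6897
  stand: TP=109, FP=19+11+10+1+10=51, FN=29+35+41+34+39=178 → 218/447 = 0.4877
  bike: TP=117, FP=10+12+14+34+11=81, FN=3+2+5+1+4=15 → 234/330 = 0.7091
  drive: TP=268, FP=14+11+8+39+4=76, FN=16+10+14+10+11=61 → 536/673 = 0.7964
Macro-F1 score = mean = (0.6460 + 0.7580 + 0.6897 + 0.4877 + 0.7091 + 0.7964) / 6 = 0.681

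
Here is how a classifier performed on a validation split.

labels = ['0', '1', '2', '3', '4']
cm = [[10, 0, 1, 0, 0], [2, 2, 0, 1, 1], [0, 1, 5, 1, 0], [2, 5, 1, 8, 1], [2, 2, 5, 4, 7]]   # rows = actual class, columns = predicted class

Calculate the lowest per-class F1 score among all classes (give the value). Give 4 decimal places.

0.2500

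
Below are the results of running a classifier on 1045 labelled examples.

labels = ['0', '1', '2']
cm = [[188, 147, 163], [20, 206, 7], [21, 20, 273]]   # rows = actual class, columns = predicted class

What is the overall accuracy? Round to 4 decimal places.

Accuracy = trace / total = (188+206+273=667) / 1045 = 667/1045 = 0.6383

0.6383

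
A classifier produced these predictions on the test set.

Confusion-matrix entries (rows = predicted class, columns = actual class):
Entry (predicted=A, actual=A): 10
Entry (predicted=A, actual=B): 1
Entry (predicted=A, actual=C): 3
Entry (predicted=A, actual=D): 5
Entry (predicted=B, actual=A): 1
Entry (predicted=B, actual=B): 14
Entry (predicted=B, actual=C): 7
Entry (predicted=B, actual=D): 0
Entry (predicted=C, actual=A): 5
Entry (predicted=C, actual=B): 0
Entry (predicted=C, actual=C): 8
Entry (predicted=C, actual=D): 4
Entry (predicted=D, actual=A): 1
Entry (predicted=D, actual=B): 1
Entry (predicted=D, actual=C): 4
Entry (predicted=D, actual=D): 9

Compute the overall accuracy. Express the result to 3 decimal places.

Accuracy = trace / total = (10+14+8+9=41) / 73 = 41/73 = 0.562

0.562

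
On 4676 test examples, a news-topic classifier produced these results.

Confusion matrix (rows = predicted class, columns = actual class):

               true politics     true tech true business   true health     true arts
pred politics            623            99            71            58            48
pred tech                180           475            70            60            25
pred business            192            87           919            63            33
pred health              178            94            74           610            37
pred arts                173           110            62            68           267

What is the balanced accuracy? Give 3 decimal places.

0.628

Balanced accuracy = mean of per-class recall.
  politics: recall = 623/1346 = 0.4629
  tech: recall = 475/865 = 0.5491
  business: recall = 919/1196 = 0.7684
  health: recall = 610/859 = 0.7101
  arts: recall = 267/410 = 0.6512
Mean = (0.4629 + 0.5491 + 0.7684 + 0.7101 + 0.6512) / 5 = 0.628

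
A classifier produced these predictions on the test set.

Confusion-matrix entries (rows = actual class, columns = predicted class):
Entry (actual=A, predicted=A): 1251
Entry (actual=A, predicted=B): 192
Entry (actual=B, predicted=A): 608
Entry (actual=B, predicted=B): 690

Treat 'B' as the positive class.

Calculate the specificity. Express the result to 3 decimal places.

Specificity = TN/(TN+FP) = 1251/(1251+192) = 0.867

0.867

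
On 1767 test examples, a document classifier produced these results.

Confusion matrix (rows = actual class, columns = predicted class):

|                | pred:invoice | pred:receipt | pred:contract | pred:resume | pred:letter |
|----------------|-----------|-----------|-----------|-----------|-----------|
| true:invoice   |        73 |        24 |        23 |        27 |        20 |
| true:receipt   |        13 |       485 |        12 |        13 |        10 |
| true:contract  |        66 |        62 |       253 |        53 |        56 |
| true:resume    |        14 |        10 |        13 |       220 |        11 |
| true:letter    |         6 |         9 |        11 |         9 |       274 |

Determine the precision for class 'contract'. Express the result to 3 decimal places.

0.811

precision = TP/(TP+FP).
contract: TP=253, FP=23+12+13+11=59 → 253/312 = 0.8109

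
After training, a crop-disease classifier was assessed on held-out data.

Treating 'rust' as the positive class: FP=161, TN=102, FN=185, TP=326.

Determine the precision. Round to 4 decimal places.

0.6694

Precision = TP/(TP+FP) = 326/(326+161) = 326/487 = 0.6694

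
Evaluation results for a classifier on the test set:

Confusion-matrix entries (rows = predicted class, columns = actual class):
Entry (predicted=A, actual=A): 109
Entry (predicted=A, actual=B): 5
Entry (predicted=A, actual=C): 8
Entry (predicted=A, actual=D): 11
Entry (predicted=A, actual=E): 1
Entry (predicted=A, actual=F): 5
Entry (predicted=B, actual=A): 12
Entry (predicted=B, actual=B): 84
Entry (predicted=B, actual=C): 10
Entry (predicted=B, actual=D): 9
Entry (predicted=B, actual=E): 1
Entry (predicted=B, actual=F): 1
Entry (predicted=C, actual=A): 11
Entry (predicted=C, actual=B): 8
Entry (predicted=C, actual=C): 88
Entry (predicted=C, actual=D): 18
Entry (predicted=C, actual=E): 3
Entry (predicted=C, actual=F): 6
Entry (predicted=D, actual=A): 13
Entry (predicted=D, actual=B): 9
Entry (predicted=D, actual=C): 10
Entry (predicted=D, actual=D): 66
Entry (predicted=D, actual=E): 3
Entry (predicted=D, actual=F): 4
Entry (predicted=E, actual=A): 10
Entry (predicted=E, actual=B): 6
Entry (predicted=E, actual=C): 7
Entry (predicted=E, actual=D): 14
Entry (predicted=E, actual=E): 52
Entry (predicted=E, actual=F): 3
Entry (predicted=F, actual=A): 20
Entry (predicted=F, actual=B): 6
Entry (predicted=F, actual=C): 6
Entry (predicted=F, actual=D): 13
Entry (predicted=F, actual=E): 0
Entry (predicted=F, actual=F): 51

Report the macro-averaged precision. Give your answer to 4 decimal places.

0.6473

Per-class precision (TP/(TP+FP)):
  A: TP=109, FP=5+8+11+1+5=30 → 109/139 = 0.78417
  B: TP=84, FP=12+10+9+1+1=33 → 84/117 = 0.71795
  C: TP=88, FP=11+8+18+3+6=46 → 88/134 = 0.65672
  D: TP=66, FP=13+9+10+3+4=39 → 66/105 = 0.62857
  E: TP=52, FP=10+6+7+14+3=40 → 52/92 = 0.56522
  F: TP=51, FP=20+6+6+13+0=45 → 51/96 = 0.53125
Macro-precision = mean = (0.78417 + 0.71795 + 0.65672 + 0.62857 + 0.56522 + 0.53125) / 6 = 0.6473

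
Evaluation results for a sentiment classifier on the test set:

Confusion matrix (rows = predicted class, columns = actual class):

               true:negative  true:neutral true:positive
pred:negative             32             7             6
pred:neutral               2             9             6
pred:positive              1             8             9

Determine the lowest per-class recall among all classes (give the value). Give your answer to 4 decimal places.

Per-class recall (TP/(TP+FN)):
  negative: TP=32, FN=2+1=3 → 32/35 = 0.91429
  neutral: TP=9, FN=7+8=15 → 9/24 = 0.37500
  positive: TP=9, FN=6+6=12 → 9/21 = 0.42857
Lowest is class 'neutral' with recall = 0.3750.

0.3750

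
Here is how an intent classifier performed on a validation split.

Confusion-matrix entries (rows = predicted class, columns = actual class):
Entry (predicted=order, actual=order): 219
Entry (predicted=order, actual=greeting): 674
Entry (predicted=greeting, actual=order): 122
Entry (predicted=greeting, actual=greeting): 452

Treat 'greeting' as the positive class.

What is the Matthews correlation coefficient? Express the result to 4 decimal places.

MCC = (TP·TN − FP·FN) / √((TP+FP)(TP+FN)(TN+FP)(TN+FN))
Numerator = 452·219 − 122·674 = 16760
Denominator = √(574·1126·341·893) = √196814060212 = 443637.3071
MCC = 16760 / 443637.3071 = 0.0378

0.0378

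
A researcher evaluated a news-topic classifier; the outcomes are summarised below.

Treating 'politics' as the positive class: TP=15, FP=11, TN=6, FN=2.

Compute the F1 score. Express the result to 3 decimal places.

Precision = TP/(TP+FP) = 15/26 = 0.5769
Recall = TP/(TP+FN) = 15/17 = 0.8824
F1 = 2·TP/(2·TP+FP+FN) = 30/43 = 0.698

0.698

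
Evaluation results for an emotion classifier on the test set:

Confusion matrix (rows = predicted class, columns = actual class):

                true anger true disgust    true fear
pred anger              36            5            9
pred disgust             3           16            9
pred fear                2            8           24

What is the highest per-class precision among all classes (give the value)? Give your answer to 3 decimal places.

0.720

Per-class precision (TP/(TP+FP)):
  anger: TP=36, FP=5+9=14 → 36/50 = 0.7200
  disgust: TP=16, FP=3+9=12 → 16/28 = 0.5714
  fear: TP=24, FP=2+8=10 → 24/34 = 0.7059
Highest is class 'anger' with precision = 0.720.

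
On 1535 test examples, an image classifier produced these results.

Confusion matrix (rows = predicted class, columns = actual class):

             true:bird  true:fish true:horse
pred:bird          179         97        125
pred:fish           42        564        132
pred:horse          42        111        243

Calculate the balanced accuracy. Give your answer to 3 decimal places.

0.632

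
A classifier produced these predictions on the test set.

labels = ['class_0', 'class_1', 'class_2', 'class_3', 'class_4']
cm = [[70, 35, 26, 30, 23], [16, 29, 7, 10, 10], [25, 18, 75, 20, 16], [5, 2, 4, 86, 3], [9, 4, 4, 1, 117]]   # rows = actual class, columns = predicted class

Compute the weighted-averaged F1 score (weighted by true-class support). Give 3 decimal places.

Per-class F1 score (2·TP/(2·TP+FP+FN)):
  class_0: TP=70, FP=16+25+5+9=55, FN=35+26+30+23=114 → 140/309 = 0.4531
  class_1: TP=29, FP=35+18+2+4=59, FN=16+7+10+10=43 → 58/160 = 0.3625
  class_2: TP=75, FP=26+7+4+4=41, FN=25+18+20+16=79 → 150/270 = 0.5556
  class_3: TP=86, FP=30+10+20+1=61, FN=5+2+4+3=14 → 172/247 = 0.6964
  class_4: TP=117, FP=23+10+16+3=52, FN=9+4+4+1=18 → 234/304 = 0.7697
Weighted-F1 score = Σ (supportᵢ/N)·F1 scoreᵢ with N=645: (184/645)·0.4531 + (72/645)·0.3625 + (154/645)·0.5556 + (100/645)·0.6964 + (135/645)·0.7697 = 0.571

0.571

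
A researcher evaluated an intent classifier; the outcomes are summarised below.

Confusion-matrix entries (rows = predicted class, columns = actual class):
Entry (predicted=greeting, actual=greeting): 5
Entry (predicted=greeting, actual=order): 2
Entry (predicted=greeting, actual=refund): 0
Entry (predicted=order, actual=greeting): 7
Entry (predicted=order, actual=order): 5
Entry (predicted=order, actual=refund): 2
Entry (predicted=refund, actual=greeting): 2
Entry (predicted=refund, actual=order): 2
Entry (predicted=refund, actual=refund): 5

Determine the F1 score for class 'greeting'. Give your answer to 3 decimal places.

Take TP from the diagonal, FP from the rest of the 'greeting' prediction marginal, FN from the rest of the 'greeting' actual marginal.
F1 score = 2·TP/(2·TP+FP+FN).
greeting: TP=5, FP=2+0=2, FN=7+2=9 → 10/21 = 0.4762

0.476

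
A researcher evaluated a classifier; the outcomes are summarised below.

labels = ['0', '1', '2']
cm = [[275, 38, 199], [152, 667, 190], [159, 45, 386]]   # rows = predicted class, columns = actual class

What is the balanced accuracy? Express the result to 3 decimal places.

Balanced accuracy = mean of per-class recall.
  0: recall = 275/586 = 0.4693
  1: recall = 667/750 = 0.8893
  2: recall = 386/775 = 0.4981
Mean = (0.4693 + 0.8893 + 0.4981) / 3 = 0.619

0.619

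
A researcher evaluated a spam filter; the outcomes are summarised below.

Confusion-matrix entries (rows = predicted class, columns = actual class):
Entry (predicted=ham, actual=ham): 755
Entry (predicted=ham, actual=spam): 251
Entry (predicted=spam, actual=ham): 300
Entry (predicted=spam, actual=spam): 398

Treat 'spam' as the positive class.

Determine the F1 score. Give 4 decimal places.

0.5909

Precision = TP/(TP+FP) = 398/698 = 0.5702
Recall = TP/(TP+FN) = 398/649 = 0.6133
F1 = 2·TP/(2·TP+FP+FN) = 796/1347 = 0.5909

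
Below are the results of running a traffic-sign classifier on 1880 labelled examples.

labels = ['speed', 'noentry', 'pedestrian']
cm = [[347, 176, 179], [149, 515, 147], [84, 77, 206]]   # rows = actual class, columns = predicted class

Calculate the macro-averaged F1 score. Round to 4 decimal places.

0.5506

Per-class F1 score (2·TP/(2·TP+FP+FN)):
  speed: TP=347, FP=149+84=233, FN=176+179=355 → 694/1282 = 0.54134
  noentry: TP=515, FP=176+77=253, FN=149+147=296 → 1030/1579 = 0.65231
  pedestrian: TP=206, FP=179+147=326, FN=84+77=161 → 412/899 = 0.45829
Macro-F1 score = mean = (0.54134 + 0.65231 + 0.45829) / 3 = 0.5506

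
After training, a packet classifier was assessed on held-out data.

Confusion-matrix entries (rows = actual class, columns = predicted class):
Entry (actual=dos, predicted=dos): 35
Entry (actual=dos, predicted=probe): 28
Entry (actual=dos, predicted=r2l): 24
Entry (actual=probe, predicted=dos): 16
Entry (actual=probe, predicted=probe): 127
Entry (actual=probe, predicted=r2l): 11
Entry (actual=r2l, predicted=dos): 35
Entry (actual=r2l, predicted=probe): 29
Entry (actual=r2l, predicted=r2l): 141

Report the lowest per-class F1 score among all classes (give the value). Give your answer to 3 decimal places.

Per-class F1 score (2·TP/(2·TP+FP+FN)):
  dos: TP=35, FP=16+35=51, FN=28+24=52 → 70/173 = 0.4046
  probe: TP=127, FP=28+29=57, FN=16+11=27 → 254/338 = 0.7515
  r2l: TP=141, FP=24+11=35, FN=35+29=64 → 282/381 = 0.7402
Lowest is class 'dos' with F1 score = 0.405.

0.405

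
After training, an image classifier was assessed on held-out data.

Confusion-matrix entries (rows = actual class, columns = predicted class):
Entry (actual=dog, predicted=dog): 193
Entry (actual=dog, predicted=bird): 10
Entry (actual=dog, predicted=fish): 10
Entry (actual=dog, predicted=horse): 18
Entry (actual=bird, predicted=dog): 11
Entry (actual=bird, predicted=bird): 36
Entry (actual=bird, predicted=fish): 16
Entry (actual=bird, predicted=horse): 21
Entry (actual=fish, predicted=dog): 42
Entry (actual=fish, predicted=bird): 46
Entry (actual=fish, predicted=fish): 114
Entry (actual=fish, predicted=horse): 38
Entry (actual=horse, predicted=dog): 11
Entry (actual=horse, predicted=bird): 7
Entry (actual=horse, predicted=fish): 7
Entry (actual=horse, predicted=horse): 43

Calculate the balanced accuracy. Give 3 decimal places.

Balanced accuracy = mean of per-class recall.
  dog: recall = 193/231 = 0.8355
  bird: recall = 36/84 = 0.4286
  fish: recall = 114/240 = 0.4750
  horse: recall = 43/68 = 0.6324
Mean = (0.8355 + 0.4286 + 0.4750 + 0.6324) / 4 = 0.593

0.593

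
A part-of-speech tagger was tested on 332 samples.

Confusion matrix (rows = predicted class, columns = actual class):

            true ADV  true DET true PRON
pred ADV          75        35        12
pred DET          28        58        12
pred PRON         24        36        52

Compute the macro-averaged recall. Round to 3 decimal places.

Per-class recall (TP/(TP+FN)):
  ADV: TP=75, FN=28+24=52 → 75/127 = 0.5906
  DET: TP=58, FN=35+36=71 → 58/129 = 0.4496
  PRON: TP=52, FN=12+12=24 → 52/76 = 0.6842
Macro-recall = mean = (0.5906 + 0.4496 + 0.6842) / 3 = 0.575

0.575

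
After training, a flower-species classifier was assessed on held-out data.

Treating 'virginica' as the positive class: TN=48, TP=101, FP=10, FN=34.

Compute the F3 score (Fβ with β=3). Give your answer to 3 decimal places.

0.762

Fβ = (1+β²)·TP / ((1+β²)·TP + β²·FN + FP), with β²=9
= 10·101 / (10·101 + 9·34 + 10) = 0.762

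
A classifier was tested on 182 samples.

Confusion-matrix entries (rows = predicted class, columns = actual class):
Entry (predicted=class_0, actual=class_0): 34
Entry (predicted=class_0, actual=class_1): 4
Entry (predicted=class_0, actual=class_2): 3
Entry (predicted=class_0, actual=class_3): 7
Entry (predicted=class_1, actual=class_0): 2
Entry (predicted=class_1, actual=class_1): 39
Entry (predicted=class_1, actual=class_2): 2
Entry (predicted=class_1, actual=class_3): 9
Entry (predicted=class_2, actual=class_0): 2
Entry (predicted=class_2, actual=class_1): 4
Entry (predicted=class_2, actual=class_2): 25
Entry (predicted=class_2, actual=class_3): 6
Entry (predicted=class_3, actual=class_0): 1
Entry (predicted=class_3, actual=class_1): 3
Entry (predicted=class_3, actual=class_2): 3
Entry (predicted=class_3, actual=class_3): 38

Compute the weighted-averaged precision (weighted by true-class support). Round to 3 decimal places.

Per-class precision (TP/(TP+FP)):
  class_0: TP=34, FP=4+3+7=14 → 34/48 = 0.7083
  class_1: TP=39, FP=2+2+9=13 → 39/52 = 0.7500
  class_2: TP=25, FP=2+4+6=12 → 25/37 = 0.6757
  class_3: TP=38, FP=1+3+3=7 → 38/45 = 0.8444
Weighted-precision = Σ (supportᵢ/N)·precisionᵢ with N=182: (39/182)·0.7083 + (50/182)·0.7500 + (33/182)·0.6757 + (60/182)·0.8444 = 0.759

0.759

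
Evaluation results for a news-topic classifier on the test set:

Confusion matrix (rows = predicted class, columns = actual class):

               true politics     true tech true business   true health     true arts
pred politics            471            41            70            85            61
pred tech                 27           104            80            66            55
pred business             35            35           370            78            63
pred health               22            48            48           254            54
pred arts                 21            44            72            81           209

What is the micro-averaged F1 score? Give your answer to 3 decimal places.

0.565

Micro-averaging pools counts across classes: ΣTP=1408, ΣFP=1086, ΣFN=1086.
Micro-F1 score = 2·TP/(2·TP+FP+FN) on pooled counts = 0.565 (equals overall accuracy in single-label multiclass).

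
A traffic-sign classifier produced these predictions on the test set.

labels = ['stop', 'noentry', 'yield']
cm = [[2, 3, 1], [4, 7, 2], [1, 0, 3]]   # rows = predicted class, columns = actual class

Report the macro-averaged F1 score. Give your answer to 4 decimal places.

0.5055

Per-class F1 score (2·TP/(2·TP+FP+FN)):
  stop: TP=2, FP=3+1=4, FN=4+1=5 → 4/13 = 0.30769
  noentry: TP=7, FP=4+2=6, FN=3+0=3 → 14/23 = 0.60870
  yield: TP=3, FP=1+0=1, FN=1+2=3 → 6/10 = 0.60000
Macro-F1 score = mean = (0.30769 + 0.60870 + 0.60000) / 3 = 0.5055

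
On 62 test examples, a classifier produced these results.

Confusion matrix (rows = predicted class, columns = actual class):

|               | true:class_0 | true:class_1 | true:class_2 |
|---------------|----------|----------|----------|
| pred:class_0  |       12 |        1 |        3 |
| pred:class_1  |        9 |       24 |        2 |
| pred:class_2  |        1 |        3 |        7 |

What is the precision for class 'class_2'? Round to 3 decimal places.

Treat 'class_2' as positive and all other classes as negative.
precision = TP/(TP+FP).
class_2: TP=7, FP=1+3=4 → 7/11 = 0.6364

0.636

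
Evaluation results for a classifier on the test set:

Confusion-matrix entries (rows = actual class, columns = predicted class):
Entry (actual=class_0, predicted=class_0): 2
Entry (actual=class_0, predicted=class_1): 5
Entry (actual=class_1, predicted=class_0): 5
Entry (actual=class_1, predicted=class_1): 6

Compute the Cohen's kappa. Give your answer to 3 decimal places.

-0.169

Observed agreement pₒ = trace/N = 8/18 = 0.4444
Expected agreement pₑ = Σ (rowᵢ·colᵢ)/N² = (7·7 + 11·11)/18² = 0.5247
κ = (pₒ − pₑ)/(1 − pₑ) = (0.4444 − 0.5247)/(1 − 0.5247) = -0.169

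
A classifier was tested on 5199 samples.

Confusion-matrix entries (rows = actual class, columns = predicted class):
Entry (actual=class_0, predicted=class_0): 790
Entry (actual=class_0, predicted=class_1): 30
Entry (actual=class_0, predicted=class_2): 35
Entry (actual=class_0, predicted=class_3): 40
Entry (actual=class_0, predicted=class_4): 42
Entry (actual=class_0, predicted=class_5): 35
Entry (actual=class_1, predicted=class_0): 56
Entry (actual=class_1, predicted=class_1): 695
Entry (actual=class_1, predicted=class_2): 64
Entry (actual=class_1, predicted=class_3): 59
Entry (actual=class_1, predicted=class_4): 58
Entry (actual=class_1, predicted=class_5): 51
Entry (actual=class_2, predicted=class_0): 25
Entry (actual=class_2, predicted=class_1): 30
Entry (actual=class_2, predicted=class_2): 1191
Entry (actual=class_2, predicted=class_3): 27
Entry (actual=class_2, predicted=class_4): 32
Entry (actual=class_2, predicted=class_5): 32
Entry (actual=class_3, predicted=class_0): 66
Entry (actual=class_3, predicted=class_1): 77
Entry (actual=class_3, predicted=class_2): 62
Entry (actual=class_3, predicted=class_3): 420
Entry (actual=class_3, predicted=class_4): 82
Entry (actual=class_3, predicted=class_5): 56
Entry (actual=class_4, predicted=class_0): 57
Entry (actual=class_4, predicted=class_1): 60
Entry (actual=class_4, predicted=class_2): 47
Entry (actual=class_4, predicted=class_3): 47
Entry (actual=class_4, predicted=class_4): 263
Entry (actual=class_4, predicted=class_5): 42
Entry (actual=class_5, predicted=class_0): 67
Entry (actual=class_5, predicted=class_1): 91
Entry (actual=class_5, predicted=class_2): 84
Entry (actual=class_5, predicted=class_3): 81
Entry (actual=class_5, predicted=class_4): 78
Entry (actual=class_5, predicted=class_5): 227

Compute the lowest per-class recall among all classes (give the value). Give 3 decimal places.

Per-class recall (TP/(TP+FN)):
  class_0: TP=790, FN=30+35+40+42+35=182 → 790/972 = 0.8128
  class_1: TP=695, FN=56+64+59+58+51=288 → 695/983 = 0.7070
  class_2: TP=1191, FN=25+30+27+32+32=146 → 1191/1337 = 0.8908
  class_3: TP=420, FN=66+77+62+82+56=343 → 420/763 = 0.5505
  class_4: TP=263, FN=57+60+47+47+42=253 → 263/516 = 0.5097
  class_5: TP=227, FN=67+91+84+81+78=401 → 227/628 = 0.3615
Lowest is class 'class_5' with recall = 0.361.

0.361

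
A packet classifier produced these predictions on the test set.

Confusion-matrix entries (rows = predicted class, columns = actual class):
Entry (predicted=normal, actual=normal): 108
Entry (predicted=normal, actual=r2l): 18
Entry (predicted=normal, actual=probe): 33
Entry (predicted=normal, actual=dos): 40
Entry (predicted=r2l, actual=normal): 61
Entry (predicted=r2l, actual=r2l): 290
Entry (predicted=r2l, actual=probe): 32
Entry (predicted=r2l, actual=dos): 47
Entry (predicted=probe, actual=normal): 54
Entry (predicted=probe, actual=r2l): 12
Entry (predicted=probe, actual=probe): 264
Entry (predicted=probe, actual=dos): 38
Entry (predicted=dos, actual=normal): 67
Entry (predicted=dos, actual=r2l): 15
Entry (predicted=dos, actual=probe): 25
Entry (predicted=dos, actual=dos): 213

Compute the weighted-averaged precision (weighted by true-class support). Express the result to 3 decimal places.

Per-class precision (TP/(TP+FP)):
  normal: TP=108, FP=18+33+40=91 → 108/199 = 0.5427
  r2l: TP=290, FP=61+32+47=140 → 290/430 = 0.6744
  probe: TP=264, FP=54+12+38=104 → 264/368 = 0.7174
  dos: TP=213, FP=67+15+25=107 → 213/320 = 0.6656
Weighted-precision = Σ (supportᵢ/N)·precisionᵢ with N=1317: (290/1317)·0.5427 + (335/1317)·0.6744 + (354/1317)·0.7174 + (338/1317)·0.6656 = 0.655

0.655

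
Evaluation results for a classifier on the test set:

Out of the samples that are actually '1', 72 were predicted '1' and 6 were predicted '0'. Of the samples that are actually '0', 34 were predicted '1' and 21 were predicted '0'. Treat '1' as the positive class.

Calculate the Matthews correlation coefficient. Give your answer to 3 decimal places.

0.373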